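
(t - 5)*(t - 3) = t^2 - 8*t + 15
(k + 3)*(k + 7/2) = k^2 + 13*k/2 + 21/2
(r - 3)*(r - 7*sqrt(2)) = r^2 - 7*sqrt(2)*r - 3*r + 21*sqrt(2)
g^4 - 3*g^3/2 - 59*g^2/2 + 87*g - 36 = (g - 4)*(g - 3)*(g - 1/2)*(g + 6)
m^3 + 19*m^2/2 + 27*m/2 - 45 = (m - 3/2)*(m + 5)*(m + 6)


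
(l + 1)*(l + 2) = l^2 + 3*l + 2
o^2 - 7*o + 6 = (o - 6)*(o - 1)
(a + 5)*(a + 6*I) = a^2 + 5*a + 6*I*a + 30*I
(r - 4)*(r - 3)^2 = r^3 - 10*r^2 + 33*r - 36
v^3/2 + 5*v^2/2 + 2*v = v*(v/2 + 1/2)*(v + 4)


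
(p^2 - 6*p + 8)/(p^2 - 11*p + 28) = (p - 2)/(p - 7)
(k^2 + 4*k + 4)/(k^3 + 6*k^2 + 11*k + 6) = (k + 2)/(k^2 + 4*k + 3)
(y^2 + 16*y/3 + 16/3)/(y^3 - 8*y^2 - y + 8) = (y^2 + 16*y/3 + 16/3)/(y^3 - 8*y^2 - y + 8)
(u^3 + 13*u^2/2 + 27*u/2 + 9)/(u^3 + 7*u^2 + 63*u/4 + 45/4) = 2*(u + 2)/(2*u + 5)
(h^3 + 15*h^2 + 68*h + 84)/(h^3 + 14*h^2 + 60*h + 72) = (h + 7)/(h + 6)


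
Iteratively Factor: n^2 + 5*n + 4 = (n + 4)*(n + 1)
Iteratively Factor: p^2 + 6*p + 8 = (p + 2)*(p + 4)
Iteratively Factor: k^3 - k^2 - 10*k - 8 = (k - 4)*(k^2 + 3*k + 2) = (k - 4)*(k + 2)*(k + 1)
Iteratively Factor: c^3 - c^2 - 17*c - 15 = (c + 1)*(c^2 - 2*c - 15) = (c + 1)*(c + 3)*(c - 5)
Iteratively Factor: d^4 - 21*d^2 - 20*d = (d + 1)*(d^3 - d^2 - 20*d) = (d - 5)*(d + 1)*(d^2 + 4*d) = (d - 5)*(d + 1)*(d + 4)*(d)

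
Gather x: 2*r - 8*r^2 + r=-8*r^2 + 3*r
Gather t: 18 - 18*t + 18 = 36 - 18*t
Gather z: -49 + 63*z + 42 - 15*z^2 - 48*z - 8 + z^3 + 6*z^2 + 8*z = z^3 - 9*z^2 + 23*z - 15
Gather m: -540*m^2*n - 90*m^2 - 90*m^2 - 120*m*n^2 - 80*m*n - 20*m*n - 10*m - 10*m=m^2*(-540*n - 180) + m*(-120*n^2 - 100*n - 20)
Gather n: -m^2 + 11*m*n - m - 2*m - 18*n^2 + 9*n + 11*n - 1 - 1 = -m^2 - 3*m - 18*n^2 + n*(11*m + 20) - 2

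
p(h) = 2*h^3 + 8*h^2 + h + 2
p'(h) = 6*h^2 + 16*h + 1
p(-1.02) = 7.18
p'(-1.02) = -9.08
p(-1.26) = 9.44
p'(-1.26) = -9.63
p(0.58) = 5.66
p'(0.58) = 12.30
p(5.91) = 700.18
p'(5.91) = 305.13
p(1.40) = 24.57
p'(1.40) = 35.16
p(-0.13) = 2.00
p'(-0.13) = -0.98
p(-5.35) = -80.63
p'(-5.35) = 87.14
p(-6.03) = -151.66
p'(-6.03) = 122.69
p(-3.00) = 17.00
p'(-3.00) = 7.00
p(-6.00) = -148.00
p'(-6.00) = 121.00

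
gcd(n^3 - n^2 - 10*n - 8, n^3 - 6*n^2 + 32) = n^2 - 2*n - 8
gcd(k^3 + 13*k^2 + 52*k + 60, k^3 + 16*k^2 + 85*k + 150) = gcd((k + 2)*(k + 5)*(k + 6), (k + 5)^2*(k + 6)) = k^2 + 11*k + 30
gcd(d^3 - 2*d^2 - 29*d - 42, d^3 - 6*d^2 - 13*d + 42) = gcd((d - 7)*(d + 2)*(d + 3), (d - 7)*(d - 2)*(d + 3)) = d^2 - 4*d - 21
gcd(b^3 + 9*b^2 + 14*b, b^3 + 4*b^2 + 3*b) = b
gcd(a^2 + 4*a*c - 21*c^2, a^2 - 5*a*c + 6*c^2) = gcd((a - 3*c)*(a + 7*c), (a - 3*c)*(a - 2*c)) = a - 3*c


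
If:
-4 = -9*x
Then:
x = 4/9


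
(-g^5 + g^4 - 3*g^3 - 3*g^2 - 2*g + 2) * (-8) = 8*g^5 - 8*g^4 + 24*g^3 + 24*g^2 + 16*g - 16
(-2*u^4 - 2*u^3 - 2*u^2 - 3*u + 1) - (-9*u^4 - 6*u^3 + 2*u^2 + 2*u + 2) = 7*u^4 + 4*u^3 - 4*u^2 - 5*u - 1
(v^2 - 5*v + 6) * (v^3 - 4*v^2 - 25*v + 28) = v^5 - 9*v^4 + v^3 + 129*v^2 - 290*v + 168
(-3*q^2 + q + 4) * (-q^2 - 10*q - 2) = 3*q^4 + 29*q^3 - 8*q^2 - 42*q - 8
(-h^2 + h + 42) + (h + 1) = -h^2 + 2*h + 43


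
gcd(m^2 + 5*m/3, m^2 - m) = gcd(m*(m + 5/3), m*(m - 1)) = m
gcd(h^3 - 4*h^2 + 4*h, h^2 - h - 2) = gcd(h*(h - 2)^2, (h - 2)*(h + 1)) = h - 2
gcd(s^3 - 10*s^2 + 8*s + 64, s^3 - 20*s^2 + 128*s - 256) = s^2 - 12*s + 32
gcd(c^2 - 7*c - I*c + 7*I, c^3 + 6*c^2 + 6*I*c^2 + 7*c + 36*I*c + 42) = c - I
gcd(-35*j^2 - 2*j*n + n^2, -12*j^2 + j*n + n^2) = 1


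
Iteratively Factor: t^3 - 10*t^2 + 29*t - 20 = (t - 5)*(t^2 - 5*t + 4) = (t - 5)*(t - 4)*(t - 1)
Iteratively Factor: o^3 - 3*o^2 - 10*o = (o)*(o^2 - 3*o - 10) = o*(o + 2)*(o - 5)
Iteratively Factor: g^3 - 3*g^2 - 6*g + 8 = (g - 1)*(g^2 - 2*g - 8) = (g - 4)*(g - 1)*(g + 2)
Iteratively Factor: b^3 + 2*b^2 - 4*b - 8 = (b - 2)*(b^2 + 4*b + 4) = (b - 2)*(b + 2)*(b + 2)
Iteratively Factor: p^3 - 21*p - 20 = (p - 5)*(p^2 + 5*p + 4) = (p - 5)*(p + 4)*(p + 1)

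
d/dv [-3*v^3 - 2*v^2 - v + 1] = -9*v^2 - 4*v - 1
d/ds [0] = 0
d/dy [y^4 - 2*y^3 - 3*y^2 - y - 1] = 4*y^3 - 6*y^2 - 6*y - 1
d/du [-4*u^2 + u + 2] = 1 - 8*u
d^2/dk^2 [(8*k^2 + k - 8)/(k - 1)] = 2/(k^3 - 3*k^2 + 3*k - 1)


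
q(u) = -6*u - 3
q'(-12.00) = -6.00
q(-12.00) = 69.00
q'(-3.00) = -6.00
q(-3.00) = 15.00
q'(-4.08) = -6.00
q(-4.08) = 21.48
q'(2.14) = -6.00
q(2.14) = -15.84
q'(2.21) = -6.00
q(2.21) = -16.26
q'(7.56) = -6.00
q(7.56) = -48.36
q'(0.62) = -6.00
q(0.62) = -6.72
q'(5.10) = -6.00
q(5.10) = -33.60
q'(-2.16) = -6.00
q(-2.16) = 9.96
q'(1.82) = -6.00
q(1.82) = -13.92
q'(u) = -6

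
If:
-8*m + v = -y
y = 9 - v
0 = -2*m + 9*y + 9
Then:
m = 9/8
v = 39/4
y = -3/4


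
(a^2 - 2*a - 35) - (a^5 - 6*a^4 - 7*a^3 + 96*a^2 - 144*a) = -a^5 + 6*a^4 + 7*a^3 - 95*a^2 + 142*a - 35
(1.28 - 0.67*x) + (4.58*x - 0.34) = 3.91*x + 0.94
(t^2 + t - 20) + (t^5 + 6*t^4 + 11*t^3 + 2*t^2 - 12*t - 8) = t^5 + 6*t^4 + 11*t^3 + 3*t^2 - 11*t - 28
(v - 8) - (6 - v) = 2*v - 14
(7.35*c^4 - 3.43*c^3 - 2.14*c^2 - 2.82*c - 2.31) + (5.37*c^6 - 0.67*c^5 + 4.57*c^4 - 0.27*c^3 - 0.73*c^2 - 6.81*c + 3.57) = 5.37*c^6 - 0.67*c^5 + 11.92*c^4 - 3.7*c^3 - 2.87*c^2 - 9.63*c + 1.26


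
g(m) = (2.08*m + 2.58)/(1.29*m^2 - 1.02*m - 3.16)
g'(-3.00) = -0.06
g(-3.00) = -0.32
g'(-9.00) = -0.01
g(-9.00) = -0.15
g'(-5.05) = -0.03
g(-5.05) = -0.23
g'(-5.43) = -0.03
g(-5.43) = -0.22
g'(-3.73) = -0.05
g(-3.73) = -0.28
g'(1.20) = -2.47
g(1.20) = -2.01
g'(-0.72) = -0.17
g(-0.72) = -0.62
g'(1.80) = -36.93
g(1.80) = -7.75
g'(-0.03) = -0.38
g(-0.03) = -0.80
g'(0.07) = -0.42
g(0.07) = -0.85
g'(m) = (1.02 - 2.58*m)*(2.08*m + 2.58)/(1.29*m^2 - 1.02*m - 3.16)^2 + 2.08/(1.29*m^2 - 1.02*m - 3.16) = (2.6832*m^2 - 2.1216*m - (2.08*m + 2.58)*(2.58*m - 1.02) - 6.5728)/(-1.29*m^2 + 1.02*m + 3.16)^2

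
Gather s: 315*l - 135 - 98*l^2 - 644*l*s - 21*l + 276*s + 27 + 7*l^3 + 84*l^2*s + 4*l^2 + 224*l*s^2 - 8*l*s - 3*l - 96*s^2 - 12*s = 7*l^3 - 94*l^2 + 291*l + s^2*(224*l - 96) + s*(84*l^2 - 652*l + 264) - 108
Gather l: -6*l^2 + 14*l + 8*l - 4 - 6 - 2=-6*l^2 + 22*l - 12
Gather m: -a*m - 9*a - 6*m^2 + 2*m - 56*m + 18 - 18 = -9*a - 6*m^2 + m*(-a - 54)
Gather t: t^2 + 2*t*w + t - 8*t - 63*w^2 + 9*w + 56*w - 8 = t^2 + t*(2*w - 7) - 63*w^2 + 65*w - 8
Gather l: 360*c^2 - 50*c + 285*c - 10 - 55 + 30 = 360*c^2 + 235*c - 35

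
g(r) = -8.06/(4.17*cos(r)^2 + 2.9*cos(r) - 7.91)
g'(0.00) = 0.00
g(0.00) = 9.60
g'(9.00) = 0.31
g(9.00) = 1.14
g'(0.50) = -8.51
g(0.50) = 3.74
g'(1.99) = 0.05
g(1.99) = 0.96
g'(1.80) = -0.11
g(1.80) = 0.96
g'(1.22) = -1.06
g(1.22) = 1.26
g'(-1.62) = 0.31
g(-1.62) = 1.00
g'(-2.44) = -0.31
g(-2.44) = 1.05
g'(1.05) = -1.67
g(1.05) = 1.48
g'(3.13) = 0.01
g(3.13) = 1.21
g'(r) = -8.06*(8.34*sin(r)*cos(r) + 2.9*sin(r))/(4.17*cos(r)^2 + 2.9*cos(r) - 7.91)^2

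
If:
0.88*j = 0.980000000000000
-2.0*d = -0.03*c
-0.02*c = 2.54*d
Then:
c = 0.00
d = 0.00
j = 1.11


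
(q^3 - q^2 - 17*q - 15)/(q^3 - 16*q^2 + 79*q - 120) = (q^2 + 4*q + 3)/(q^2 - 11*q + 24)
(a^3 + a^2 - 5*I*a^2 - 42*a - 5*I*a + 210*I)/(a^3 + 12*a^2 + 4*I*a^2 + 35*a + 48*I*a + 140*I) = (a^2 - a*(6 + 5*I) + 30*I)/(a^2 + a*(5 + 4*I) + 20*I)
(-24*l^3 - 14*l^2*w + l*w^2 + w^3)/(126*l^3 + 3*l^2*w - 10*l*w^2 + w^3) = (-8*l^2 - 2*l*w + w^2)/(42*l^2 - 13*l*w + w^2)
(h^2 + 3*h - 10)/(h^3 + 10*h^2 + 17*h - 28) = (h^2 + 3*h - 10)/(h^3 + 10*h^2 + 17*h - 28)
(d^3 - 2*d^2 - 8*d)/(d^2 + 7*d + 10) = d*(d - 4)/(d + 5)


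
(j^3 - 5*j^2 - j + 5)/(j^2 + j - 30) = (j^2 - 1)/(j + 6)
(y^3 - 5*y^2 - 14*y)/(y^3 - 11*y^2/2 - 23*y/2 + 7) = 2*y/(2*y - 1)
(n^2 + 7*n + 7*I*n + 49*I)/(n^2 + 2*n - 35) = (n + 7*I)/(n - 5)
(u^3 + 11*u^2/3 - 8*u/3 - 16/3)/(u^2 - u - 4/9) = 3*(u^2 + 5*u + 4)/(3*u + 1)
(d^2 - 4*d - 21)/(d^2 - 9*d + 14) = (d + 3)/(d - 2)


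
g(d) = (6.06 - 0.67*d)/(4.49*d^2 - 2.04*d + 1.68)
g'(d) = (2.04 - 8.98*d)*(6.06 - 0.67*d)/(4.49*d^2 - 2.04*d + 1.68)^2 - 0.67/(4.49*d^2 - 2.04*d + 1.68)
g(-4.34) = 0.09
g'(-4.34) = 0.03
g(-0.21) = 2.69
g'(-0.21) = 4.29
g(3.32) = 0.09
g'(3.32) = -0.07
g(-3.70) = 0.12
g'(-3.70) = 0.05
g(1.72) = 0.43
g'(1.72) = -0.56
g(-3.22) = 0.15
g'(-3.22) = 0.07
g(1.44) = 0.63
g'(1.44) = -0.94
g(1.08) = 1.13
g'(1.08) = -1.98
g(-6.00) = 0.06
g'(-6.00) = 0.01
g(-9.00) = 0.03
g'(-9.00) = 0.01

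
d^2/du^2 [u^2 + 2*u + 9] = 2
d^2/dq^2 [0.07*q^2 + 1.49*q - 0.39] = 0.140000000000000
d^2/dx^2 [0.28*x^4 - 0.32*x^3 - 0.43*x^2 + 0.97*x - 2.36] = 3.36*x^2 - 1.92*x - 0.86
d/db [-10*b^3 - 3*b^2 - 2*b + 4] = -30*b^2 - 6*b - 2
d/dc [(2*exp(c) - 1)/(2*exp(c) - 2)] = -1/(8*sinh(c/2)^2)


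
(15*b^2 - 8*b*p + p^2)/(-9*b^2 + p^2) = (-5*b + p)/(3*b + p)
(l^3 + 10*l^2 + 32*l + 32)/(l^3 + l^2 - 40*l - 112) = (l + 2)/(l - 7)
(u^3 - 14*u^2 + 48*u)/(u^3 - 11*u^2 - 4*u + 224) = u*(u - 6)/(u^2 - 3*u - 28)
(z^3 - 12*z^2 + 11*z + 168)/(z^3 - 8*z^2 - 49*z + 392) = (z + 3)/(z + 7)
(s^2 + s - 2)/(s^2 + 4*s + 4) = (s - 1)/(s + 2)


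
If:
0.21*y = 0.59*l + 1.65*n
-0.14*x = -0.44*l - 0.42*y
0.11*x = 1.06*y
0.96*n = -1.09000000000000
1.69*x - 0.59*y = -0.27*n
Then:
No Solution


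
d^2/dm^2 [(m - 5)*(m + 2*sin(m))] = 2*(5 - m)*sin(m) + 4*cos(m) + 2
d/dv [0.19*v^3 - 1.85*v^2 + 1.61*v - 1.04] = 0.57*v^2 - 3.7*v + 1.61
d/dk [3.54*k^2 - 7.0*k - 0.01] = 7.08*k - 7.0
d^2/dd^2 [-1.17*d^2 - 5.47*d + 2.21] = -2.34000000000000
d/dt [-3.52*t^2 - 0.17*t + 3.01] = -7.04*t - 0.17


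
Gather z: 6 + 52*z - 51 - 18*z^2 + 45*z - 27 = -18*z^2 + 97*z - 72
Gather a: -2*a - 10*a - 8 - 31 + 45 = 6 - 12*a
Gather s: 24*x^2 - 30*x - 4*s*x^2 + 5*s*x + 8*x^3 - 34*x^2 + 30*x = s*(-4*x^2 + 5*x) + 8*x^3 - 10*x^2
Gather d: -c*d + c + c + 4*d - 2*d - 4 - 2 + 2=2*c + d*(2 - c) - 4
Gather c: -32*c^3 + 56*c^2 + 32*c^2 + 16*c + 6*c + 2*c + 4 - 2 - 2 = -32*c^3 + 88*c^2 + 24*c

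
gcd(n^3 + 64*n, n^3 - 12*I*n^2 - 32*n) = n^2 - 8*I*n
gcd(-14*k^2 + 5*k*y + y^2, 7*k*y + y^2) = 7*k + y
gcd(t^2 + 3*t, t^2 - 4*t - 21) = t + 3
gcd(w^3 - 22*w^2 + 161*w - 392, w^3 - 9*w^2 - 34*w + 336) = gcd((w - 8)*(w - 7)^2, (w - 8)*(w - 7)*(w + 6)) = w^2 - 15*w + 56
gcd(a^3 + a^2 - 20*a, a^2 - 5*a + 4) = a - 4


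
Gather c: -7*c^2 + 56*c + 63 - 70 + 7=-7*c^2 + 56*c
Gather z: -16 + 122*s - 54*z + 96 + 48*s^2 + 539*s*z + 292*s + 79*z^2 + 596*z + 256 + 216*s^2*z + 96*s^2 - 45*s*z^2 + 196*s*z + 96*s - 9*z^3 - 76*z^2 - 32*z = 144*s^2 + 510*s - 9*z^3 + z^2*(3 - 45*s) + z*(216*s^2 + 735*s + 510) + 336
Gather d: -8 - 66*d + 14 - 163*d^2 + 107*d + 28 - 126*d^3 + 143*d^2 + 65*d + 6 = -126*d^3 - 20*d^2 + 106*d + 40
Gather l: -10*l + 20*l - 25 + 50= 10*l + 25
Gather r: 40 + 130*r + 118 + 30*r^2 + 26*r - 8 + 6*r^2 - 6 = 36*r^2 + 156*r + 144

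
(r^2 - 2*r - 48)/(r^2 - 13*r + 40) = (r + 6)/(r - 5)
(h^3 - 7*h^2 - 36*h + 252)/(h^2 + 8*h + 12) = (h^2 - 13*h + 42)/(h + 2)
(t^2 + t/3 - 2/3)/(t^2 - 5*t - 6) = (t - 2/3)/(t - 6)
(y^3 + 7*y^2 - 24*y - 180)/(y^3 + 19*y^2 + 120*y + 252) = (y - 5)/(y + 7)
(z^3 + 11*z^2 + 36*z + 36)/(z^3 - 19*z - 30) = (z + 6)/(z - 5)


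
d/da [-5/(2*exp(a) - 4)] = 5*exp(a)/(2*(exp(a) - 2)^2)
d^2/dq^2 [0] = 0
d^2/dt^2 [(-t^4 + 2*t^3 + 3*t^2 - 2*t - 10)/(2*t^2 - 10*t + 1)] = 2*(-4*t^6 + 60*t^5 - 306*t^4 + 328*t^3 - 204*t^2 + 618*t - 997)/(8*t^6 - 120*t^5 + 612*t^4 - 1120*t^3 + 306*t^2 - 30*t + 1)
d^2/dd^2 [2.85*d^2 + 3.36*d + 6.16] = 5.70000000000000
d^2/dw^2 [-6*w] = 0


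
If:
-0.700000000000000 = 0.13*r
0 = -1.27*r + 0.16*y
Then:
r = -5.38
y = -42.74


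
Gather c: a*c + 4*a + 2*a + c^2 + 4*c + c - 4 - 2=6*a + c^2 + c*(a + 5) - 6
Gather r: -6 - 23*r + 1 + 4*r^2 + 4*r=4*r^2 - 19*r - 5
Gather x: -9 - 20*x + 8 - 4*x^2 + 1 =-4*x^2 - 20*x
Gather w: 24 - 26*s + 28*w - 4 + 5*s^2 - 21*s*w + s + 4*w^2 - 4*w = 5*s^2 - 25*s + 4*w^2 + w*(24 - 21*s) + 20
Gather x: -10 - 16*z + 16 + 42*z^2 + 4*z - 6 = 42*z^2 - 12*z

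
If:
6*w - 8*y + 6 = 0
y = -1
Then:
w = -7/3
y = -1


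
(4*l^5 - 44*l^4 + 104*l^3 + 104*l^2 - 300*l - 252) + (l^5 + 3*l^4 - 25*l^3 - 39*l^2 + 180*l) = 5*l^5 - 41*l^4 + 79*l^3 + 65*l^2 - 120*l - 252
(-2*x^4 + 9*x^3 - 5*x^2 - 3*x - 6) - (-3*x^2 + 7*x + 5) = -2*x^4 + 9*x^3 - 2*x^2 - 10*x - 11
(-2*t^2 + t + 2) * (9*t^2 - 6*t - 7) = -18*t^4 + 21*t^3 + 26*t^2 - 19*t - 14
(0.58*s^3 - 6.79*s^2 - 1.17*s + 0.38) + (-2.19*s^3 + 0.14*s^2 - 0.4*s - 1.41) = -1.61*s^3 - 6.65*s^2 - 1.57*s - 1.03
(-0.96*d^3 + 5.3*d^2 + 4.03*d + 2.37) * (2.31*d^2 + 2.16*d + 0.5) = -2.2176*d^5 + 10.1694*d^4 + 20.2773*d^3 + 16.8295*d^2 + 7.1342*d + 1.185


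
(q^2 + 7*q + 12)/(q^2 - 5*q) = (q^2 + 7*q + 12)/(q*(q - 5))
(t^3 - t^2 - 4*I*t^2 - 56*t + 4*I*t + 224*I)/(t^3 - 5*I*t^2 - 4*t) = (t^2 - t - 56)/(t*(t - I))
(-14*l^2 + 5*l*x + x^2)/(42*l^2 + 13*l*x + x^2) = (-2*l + x)/(6*l + x)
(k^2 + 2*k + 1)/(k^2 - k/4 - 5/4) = 4*(k + 1)/(4*k - 5)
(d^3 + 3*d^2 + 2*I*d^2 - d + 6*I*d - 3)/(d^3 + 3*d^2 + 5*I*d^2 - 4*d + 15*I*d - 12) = (d + I)/(d + 4*I)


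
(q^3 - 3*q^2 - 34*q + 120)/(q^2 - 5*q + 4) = (q^2 + q - 30)/(q - 1)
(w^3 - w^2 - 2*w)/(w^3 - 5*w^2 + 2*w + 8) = w/(w - 4)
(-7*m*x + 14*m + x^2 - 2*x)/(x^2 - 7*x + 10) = (-7*m + x)/(x - 5)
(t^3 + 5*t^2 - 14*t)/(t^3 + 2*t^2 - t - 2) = t*(t^2 + 5*t - 14)/(t^3 + 2*t^2 - t - 2)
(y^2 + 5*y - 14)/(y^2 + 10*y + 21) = (y - 2)/(y + 3)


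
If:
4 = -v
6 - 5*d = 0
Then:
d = 6/5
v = -4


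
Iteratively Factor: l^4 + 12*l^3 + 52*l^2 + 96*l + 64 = (l + 2)*(l^3 + 10*l^2 + 32*l + 32) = (l + 2)^2*(l^2 + 8*l + 16) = (l + 2)^2*(l + 4)*(l + 4)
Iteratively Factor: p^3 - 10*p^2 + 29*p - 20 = (p - 5)*(p^2 - 5*p + 4) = (p - 5)*(p - 1)*(p - 4)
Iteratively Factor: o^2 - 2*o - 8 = (o - 4)*(o + 2)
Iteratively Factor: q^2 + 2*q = (q + 2)*(q)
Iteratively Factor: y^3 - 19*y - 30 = (y - 5)*(y^2 + 5*y + 6) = (y - 5)*(y + 2)*(y + 3)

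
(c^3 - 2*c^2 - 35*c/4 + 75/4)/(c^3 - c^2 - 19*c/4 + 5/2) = (2*c^2 + c - 15)/(2*c^2 + 3*c - 2)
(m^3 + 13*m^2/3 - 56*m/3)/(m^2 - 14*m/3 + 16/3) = m*(m + 7)/(m - 2)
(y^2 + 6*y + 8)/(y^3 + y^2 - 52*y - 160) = (y + 2)/(y^2 - 3*y - 40)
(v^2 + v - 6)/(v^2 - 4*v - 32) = (-v^2 - v + 6)/(-v^2 + 4*v + 32)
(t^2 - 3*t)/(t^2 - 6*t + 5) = t*(t - 3)/(t^2 - 6*t + 5)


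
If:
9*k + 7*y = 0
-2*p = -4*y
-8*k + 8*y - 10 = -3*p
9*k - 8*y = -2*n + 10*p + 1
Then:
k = -5/13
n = 119/13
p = 90/91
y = 45/91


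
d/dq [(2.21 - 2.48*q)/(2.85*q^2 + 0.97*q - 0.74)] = (7.068*q^2 - 12.597*q - 0.3085)/(8.1225*q^4 + 5.529*q^3 - 3.2771*q^2 - 1.4356*q + 0.5476)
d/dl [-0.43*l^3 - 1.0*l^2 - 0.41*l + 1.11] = -1.29*l^2 - 2.0*l - 0.41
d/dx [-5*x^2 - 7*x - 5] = -10*x - 7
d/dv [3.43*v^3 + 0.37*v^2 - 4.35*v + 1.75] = 10.29*v^2 + 0.74*v - 4.35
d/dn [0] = 0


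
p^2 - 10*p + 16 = (p - 8)*(p - 2)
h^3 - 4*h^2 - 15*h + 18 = (h - 6)*(h - 1)*(h + 3)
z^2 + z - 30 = (z - 5)*(z + 6)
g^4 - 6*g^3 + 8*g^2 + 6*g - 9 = (g - 3)^2*(g - 1)*(g + 1)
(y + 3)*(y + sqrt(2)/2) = y^2 + sqrt(2)*y/2 + 3*y + 3*sqrt(2)/2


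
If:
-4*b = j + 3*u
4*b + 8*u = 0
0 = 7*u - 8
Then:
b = -16/7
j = 40/7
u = 8/7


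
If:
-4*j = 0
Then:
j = 0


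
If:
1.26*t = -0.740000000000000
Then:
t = -0.59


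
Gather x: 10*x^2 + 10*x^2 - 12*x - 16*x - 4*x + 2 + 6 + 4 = 20*x^2 - 32*x + 12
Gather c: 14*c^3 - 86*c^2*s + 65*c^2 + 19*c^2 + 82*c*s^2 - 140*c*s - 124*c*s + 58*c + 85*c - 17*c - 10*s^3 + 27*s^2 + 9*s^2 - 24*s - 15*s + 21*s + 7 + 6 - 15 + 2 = 14*c^3 + c^2*(84 - 86*s) + c*(82*s^2 - 264*s + 126) - 10*s^3 + 36*s^2 - 18*s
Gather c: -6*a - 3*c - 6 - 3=-6*a - 3*c - 9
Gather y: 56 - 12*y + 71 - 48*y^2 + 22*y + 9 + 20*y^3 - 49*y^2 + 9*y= 20*y^3 - 97*y^2 + 19*y + 136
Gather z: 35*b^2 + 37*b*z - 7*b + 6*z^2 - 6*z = 35*b^2 - 7*b + 6*z^2 + z*(37*b - 6)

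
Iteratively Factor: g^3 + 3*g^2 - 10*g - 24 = (g + 2)*(g^2 + g - 12) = (g + 2)*(g + 4)*(g - 3)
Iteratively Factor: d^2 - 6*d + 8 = (d - 4)*(d - 2)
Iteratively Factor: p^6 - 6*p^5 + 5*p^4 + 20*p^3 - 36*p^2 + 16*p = (p - 1)*(p^5 - 5*p^4 + 20*p^2 - 16*p) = p*(p - 1)*(p^4 - 5*p^3 + 20*p - 16) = p*(p - 2)*(p - 1)*(p^3 - 3*p^2 - 6*p + 8) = p*(p - 4)*(p - 2)*(p - 1)*(p^2 + p - 2) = p*(p - 4)*(p - 2)*(p - 1)^2*(p + 2)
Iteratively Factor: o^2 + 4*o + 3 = (o + 1)*(o + 3)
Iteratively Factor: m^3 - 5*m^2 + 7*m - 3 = (m - 1)*(m^2 - 4*m + 3) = (m - 3)*(m - 1)*(m - 1)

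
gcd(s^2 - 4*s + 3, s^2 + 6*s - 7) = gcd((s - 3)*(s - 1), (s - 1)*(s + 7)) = s - 1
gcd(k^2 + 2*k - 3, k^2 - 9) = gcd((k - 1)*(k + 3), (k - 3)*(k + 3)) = k + 3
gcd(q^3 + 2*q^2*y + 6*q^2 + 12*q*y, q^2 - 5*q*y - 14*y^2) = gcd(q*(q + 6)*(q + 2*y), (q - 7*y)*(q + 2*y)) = q + 2*y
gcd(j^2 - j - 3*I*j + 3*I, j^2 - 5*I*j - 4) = 1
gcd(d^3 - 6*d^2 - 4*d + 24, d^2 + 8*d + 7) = 1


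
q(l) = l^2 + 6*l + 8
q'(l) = 2*l + 6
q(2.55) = 29.80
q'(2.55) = 11.10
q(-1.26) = 2.03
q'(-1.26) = 3.48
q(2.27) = 26.77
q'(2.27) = 10.54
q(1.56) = 19.79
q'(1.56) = 9.12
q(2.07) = 24.70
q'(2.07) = 10.14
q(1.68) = 20.90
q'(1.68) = 9.36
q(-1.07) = 2.72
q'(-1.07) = 3.86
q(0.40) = 10.56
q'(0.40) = 6.80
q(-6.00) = 8.00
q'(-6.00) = -6.00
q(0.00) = 8.00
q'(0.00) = 6.00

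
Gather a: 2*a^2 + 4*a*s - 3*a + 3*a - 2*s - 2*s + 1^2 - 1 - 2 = 2*a^2 + 4*a*s - 4*s - 2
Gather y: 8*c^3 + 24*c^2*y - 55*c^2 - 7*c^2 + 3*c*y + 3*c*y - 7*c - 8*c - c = 8*c^3 - 62*c^2 - 16*c + y*(24*c^2 + 6*c)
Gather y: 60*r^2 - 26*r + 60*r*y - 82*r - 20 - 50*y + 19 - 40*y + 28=60*r^2 - 108*r + y*(60*r - 90) + 27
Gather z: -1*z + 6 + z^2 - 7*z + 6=z^2 - 8*z + 12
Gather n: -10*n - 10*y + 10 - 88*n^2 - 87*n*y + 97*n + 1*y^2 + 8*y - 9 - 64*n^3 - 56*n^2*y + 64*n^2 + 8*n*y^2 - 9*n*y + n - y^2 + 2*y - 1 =-64*n^3 + n^2*(-56*y - 24) + n*(8*y^2 - 96*y + 88)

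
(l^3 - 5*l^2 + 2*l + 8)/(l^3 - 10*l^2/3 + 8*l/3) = 3*(l^2 - 3*l - 4)/(l*(3*l - 4))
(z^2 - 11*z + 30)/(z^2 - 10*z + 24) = (z - 5)/(z - 4)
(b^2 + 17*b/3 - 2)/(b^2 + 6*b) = (b - 1/3)/b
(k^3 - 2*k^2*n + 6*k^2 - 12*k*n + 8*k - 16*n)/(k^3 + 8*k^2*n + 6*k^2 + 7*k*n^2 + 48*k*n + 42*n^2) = (k^3 - 2*k^2*n + 6*k^2 - 12*k*n + 8*k - 16*n)/(k^3 + 8*k^2*n + 6*k^2 + 7*k*n^2 + 48*k*n + 42*n^2)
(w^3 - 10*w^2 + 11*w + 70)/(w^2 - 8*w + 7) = (w^2 - 3*w - 10)/(w - 1)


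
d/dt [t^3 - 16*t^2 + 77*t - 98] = 3*t^2 - 32*t + 77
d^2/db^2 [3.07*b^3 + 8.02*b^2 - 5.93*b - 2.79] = 18.42*b + 16.04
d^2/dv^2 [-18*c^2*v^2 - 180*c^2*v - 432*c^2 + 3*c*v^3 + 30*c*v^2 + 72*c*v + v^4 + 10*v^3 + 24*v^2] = -36*c^2 + 18*c*v + 60*c + 12*v^2 + 60*v + 48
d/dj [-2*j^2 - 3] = -4*j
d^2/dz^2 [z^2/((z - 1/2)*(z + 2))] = 8*(-3*z^3 + 6*z^2 + 2)/(8*z^6 + 36*z^5 + 30*z^4 - 45*z^3 - 30*z^2 + 36*z - 8)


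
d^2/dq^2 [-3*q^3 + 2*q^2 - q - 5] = 4 - 18*q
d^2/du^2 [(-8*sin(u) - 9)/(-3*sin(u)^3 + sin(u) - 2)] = (-288*sin(u)^7 - 729*sin(u)^6 + 336*sin(u)^5 + 1650*sin(u)^4 + 534*sin(u)^3 - 763*sin(u)^2 - 374*sin(u) + 50)/(3*sin(u)^3 - sin(u) + 2)^3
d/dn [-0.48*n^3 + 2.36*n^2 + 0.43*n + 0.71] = -1.44*n^2 + 4.72*n + 0.43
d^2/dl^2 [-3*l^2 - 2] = -6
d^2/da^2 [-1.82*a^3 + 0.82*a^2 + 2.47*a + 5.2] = 1.64 - 10.92*a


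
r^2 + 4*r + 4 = (r + 2)^2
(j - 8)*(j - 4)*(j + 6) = j^3 - 6*j^2 - 40*j + 192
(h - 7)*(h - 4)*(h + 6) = h^3 - 5*h^2 - 38*h + 168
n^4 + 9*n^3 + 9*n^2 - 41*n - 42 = (n - 2)*(n + 1)*(n + 3)*(n + 7)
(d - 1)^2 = d^2 - 2*d + 1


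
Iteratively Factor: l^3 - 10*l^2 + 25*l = (l - 5)*(l^2 - 5*l) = (l - 5)^2*(l)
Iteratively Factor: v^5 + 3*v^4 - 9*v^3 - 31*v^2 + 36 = (v - 1)*(v^4 + 4*v^3 - 5*v^2 - 36*v - 36) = (v - 1)*(v + 2)*(v^3 + 2*v^2 - 9*v - 18) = (v - 1)*(v + 2)*(v + 3)*(v^2 - v - 6) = (v - 1)*(v + 2)^2*(v + 3)*(v - 3)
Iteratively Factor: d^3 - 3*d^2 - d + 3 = (d - 3)*(d^2 - 1) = (d - 3)*(d + 1)*(d - 1)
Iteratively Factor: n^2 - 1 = (n + 1)*(n - 1)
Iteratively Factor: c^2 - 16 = (c + 4)*(c - 4)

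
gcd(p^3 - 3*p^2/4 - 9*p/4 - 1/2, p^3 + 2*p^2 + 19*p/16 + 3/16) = p^2 + 5*p/4 + 1/4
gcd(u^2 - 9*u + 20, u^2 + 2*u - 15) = 1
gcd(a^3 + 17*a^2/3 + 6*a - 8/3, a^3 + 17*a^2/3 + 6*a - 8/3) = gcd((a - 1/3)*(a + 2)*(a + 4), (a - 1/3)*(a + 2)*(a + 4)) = a^3 + 17*a^2/3 + 6*a - 8/3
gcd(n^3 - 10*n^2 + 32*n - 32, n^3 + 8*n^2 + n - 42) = n - 2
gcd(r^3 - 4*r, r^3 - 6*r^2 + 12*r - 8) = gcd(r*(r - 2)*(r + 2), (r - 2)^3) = r - 2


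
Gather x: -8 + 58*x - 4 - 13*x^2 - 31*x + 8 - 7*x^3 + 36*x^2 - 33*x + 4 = -7*x^3 + 23*x^2 - 6*x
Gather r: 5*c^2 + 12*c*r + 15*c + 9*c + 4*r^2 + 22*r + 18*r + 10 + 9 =5*c^2 + 24*c + 4*r^2 + r*(12*c + 40) + 19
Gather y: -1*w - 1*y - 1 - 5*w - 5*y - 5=-6*w - 6*y - 6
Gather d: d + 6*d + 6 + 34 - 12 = 7*d + 28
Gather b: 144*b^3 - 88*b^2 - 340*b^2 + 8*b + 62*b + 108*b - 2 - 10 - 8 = 144*b^3 - 428*b^2 + 178*b - 20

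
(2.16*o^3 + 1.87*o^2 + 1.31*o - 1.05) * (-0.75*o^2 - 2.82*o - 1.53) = -1.62*o^5 - 7.4937*o^4 - 9.5607*o^3 - 5.7678*o^2 + 0.9567*o + 1.6065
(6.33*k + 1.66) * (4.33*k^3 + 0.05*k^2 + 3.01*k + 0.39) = 27.4089*k^4 + 7.5043*k^3 + 19.1363*k^2 + 7.4653*k + 0.6474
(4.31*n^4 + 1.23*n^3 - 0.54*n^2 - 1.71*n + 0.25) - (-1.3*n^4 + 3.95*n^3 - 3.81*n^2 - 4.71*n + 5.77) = 5.61*n^4 - 2.72*n^3 + 3.27*n^2 + 3.0*n - 5.52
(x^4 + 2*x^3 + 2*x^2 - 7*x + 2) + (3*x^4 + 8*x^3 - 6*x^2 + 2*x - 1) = 4*x^4 + 10*x^3 - 4*x^2 - 5*x + 1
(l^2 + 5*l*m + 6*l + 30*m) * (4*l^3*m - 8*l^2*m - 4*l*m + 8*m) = 4*l^5*m + 20*l^4*m^2 + 16*l^4*m + 80*l^3*m^2 - 52*l^3*m - 260*l^2*m^2 - 16*l^2*m - 80*l*m^2 + 48*l*m + 240*m^2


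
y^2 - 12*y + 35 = (y - 7)*(y - 5)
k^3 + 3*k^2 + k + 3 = (k + 3)*(k - I)*(k + I)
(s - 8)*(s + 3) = s^2 - 5*s - 24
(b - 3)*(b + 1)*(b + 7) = b^3 + 5*b^2 - 17*b - 21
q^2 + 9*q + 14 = (q + 2)*(q + 7)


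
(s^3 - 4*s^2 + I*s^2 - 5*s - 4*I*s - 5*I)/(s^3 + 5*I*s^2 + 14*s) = (s^3 + s^2*(-4 + I) - s*(5 + 4*I) - 5*I)/(s*(s^2 + 5*I*s + 14))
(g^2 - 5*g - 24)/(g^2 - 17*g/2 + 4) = 2*(g + 3)/(2*g - 1)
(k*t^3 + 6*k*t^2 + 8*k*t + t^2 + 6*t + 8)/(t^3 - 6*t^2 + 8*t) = (k*t^3 + 6*k*t^2 + 8*k*t + t^2 + 6*t + 8)/(t*(t^2 - 6*t + 8))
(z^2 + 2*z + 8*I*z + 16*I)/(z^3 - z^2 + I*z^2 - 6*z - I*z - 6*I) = (z + 8*I)/(z^2 + z*(-3 + I) - 3*I)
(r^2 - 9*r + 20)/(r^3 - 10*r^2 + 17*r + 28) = (r - 5)/(r^2 - 6*r - 7)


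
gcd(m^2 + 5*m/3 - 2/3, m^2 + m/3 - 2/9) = m - 1/3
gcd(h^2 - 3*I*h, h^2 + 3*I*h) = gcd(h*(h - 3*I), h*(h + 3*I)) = h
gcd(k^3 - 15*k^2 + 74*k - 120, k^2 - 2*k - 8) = k - 4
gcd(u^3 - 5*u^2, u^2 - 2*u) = u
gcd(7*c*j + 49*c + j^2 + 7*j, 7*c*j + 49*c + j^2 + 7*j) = 7*c*j + 49*c + j^2 + 7*j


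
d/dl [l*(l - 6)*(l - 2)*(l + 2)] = 4*l^3 - 18*l^2 - 8*l + 24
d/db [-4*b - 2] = -4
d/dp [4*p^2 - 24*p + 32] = 8*p - 24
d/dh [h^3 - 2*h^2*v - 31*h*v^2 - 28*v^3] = 3*h^2 - 4*h*v - 31*v^2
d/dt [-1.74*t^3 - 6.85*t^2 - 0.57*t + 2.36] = -5.22*t^2 - 13.7*t - 0.57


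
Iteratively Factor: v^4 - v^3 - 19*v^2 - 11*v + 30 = (v - 1)*(v^3 - 19*v - 30) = (v - 1)*(v + 3)*(v^2 - 3*v - 10) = (v - 1)*(v + 2)*(v + 3)*(v - 5)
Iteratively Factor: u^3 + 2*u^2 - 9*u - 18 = (u - 3)*(u^2 + 5*u + 6) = (u - 3)*(u + 3)*(u + 2)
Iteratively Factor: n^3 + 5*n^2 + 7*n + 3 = (n + 3)*(n^2 + 2*n + 1) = (n + 1)*(n + 3)*(n + 1)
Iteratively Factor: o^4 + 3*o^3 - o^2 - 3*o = (o)*(o^3 + 3*o^2 - o - 3) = o*(o + 1)*(o^2 + 2*o - 3) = o*(o + 1)*(o + 3)*(o - 1)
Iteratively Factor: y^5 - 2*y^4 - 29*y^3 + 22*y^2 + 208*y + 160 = (y + 1)*(y^4 - 3*y^3 - 26*y^2 + 48*y + 160) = (y - 4)*(y + 1)*(y^3 + y^2 - 22*y - 40) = (y - 5)*(y - 4)*(y + 1)*(y^2 + 6*y + 8) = (y - 5)*(y - 4)*(y + 1)*(y + 4)*(y + 2)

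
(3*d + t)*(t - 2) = 3*d*t - 6*d + t^2 - 2*t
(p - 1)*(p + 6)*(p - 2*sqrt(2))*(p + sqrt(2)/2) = p^4 - 3*sqrt(2)*p^3/2 + 5*p^3 - 15*sqrt(2)*p^2/2 - 8*p^2 - 10*p + 9*sqrt(2)*p + 12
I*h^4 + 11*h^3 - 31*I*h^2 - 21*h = h*(h - 7*I)*(h - 3*I)*(I*h + 1)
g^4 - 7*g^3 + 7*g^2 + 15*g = g*(g - 5)*(g - 3)*(g + 1)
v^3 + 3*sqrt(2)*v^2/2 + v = v*(v + sqrt(2)/2)*(v + sqrt(2))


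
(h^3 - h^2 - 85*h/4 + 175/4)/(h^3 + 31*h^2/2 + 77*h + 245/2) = (4*h^2 - 24*h + 35)/(2*(2*h^2 + 21*h + 49))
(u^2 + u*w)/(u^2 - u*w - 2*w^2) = u/(u - 2*w)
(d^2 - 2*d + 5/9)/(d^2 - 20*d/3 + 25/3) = (d - 1/3)/(d - 5)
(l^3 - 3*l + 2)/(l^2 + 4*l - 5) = (l^2 + l - 2)/(l + 5)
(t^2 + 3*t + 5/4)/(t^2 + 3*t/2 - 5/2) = (t + 1/2)/(t - 1)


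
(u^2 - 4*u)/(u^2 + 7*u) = (u - 4)/(u + 7)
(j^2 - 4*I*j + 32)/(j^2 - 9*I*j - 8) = (j + 4*I)/(j - I)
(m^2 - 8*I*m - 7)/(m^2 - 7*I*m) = (m - I)/m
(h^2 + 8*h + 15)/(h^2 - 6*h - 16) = (h^2 + 8*h + 15)/(h^2 - 6*h - 16)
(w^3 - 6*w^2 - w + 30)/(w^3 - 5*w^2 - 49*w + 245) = (w^2 - w - 6)/(w^2 - 49)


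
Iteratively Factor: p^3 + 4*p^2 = (p)*(p^2 + 4*p) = p*(p + 4)*(p)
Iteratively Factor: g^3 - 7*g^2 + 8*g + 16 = (g + 1)*(g^2 - 8*g + 16) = (g - 4)*(g + 1)*(g - 4)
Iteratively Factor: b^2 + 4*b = (b)*(b + 4)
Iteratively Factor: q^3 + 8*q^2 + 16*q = (q)*(q^2 + 8*q + 16) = q*(q + 4)*(q + 4)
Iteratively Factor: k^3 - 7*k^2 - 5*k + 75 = (k - 5)*(k^2 - 2*k - 15) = (k - 5)^2*(k + 3)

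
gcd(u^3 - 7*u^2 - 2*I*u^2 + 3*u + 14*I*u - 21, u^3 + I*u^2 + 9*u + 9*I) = u^2 - 2*I*u + 3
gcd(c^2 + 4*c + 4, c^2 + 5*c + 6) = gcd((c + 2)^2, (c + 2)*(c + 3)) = c + 2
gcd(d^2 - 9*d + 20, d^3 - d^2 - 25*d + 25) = d - 5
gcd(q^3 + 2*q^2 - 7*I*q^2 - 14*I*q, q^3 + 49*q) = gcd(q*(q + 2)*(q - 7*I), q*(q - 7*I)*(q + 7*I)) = q^2 - 7*I*q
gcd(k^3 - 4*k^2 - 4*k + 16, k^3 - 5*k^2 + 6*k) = k - 2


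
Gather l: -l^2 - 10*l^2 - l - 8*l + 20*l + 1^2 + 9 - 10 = -11*l^2 + 11*l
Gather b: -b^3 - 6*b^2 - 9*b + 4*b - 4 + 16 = -b^3 - 6*b^2 - 5*b + 12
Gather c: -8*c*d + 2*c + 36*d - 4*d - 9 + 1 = c*(2 - 8*d) + 32*d - 8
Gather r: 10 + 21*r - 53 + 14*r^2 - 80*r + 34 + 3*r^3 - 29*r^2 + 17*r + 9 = 3*r^3 - 15*r^2 - 42*r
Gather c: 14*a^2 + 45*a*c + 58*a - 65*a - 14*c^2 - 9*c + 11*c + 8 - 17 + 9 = 14*a^2 - 7*a - 14*c^2 + c*(45*a + 2)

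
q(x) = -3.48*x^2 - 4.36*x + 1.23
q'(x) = -6.96*x - 4.36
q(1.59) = -14.50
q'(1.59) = -15.43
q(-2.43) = -8.72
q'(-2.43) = 12.55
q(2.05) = -22.33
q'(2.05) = -18.63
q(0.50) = -1.82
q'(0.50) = -7.84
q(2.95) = -41.92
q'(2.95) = -24.89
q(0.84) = -4.89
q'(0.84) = -10.21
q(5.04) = -109.14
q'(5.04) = -39.44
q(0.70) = -3.53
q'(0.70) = -9.23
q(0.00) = 1.23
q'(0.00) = -4.36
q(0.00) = 1.23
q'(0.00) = -4.36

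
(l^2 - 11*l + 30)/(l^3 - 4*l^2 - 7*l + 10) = (l - 6)/(l^2 + l - 2)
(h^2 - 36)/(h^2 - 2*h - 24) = (h + 6)/(h + 4)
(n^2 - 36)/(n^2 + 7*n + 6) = (n - 6)/(n + 1)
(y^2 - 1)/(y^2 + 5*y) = (y^2 - 1)/(y*(y + 5))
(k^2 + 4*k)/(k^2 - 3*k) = (k + 4)/(k - 3)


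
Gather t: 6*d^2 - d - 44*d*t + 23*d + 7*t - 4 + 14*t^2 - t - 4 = 6*d^2 + 22*d + 14*t^2 + t*(6 - 44*d) - 8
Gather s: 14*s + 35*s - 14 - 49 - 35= 49*s - 98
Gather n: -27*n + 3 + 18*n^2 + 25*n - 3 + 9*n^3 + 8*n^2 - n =9*n^3 + 26*n^2 - 3*n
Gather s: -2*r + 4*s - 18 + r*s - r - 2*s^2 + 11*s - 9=-3*r - 2*s^2 + s*(r + 15) - 27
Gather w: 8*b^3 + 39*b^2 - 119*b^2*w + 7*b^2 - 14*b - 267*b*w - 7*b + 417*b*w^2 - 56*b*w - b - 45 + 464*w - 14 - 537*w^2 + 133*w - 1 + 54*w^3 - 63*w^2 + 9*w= 8*b^3 + 46*b^2 - 22*b + 54*w^3 + w^2*(417*b - 600) + w*(-119*b^2 - 323*b + 606) - 60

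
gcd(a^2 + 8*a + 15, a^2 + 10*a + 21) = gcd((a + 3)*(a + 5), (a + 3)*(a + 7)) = a + 3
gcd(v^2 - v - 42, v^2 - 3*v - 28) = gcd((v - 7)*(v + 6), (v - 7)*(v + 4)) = v - 7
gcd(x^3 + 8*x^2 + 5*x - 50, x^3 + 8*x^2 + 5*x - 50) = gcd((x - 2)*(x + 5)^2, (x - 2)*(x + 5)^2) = x^3 + 8*x^2 + 5*x - 50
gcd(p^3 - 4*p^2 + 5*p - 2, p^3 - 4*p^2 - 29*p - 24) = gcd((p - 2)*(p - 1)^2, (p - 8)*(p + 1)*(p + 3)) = 1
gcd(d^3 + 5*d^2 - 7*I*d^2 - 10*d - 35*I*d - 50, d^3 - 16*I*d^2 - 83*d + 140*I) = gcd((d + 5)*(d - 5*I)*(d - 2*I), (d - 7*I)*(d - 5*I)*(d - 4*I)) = d - 5*I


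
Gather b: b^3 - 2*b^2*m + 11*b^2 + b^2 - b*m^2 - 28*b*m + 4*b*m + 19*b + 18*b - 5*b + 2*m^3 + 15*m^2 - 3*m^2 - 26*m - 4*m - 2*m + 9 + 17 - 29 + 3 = b^3 + b^2*(12 - 2*m) + b*(-m^2 - 24*m + 32) + 2*m^3 + 12*m^2 - 32*m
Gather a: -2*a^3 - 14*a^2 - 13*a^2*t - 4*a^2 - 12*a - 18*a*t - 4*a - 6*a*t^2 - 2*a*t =-2*a^3 + a^2*(-13*t - 18) + a*(-6*t^2 - 20*t - 16)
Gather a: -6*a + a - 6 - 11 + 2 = -5*a - 15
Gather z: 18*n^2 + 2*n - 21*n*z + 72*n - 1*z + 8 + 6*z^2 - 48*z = 18*n^2 + 74*n + 6*z^2 + z*(-21*n - 49) + 8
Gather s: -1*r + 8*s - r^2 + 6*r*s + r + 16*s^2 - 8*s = -r^2 + 6*r*s + 16*s^2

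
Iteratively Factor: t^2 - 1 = (t + 1)*(t - 1)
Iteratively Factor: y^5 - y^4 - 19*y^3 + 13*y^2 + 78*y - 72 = (y + 3)*(y^4 - 4*y^3 - 7*y^2 + 34*y - 24) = (y + 3)^2*(y^3 - 7*y^2 + 14*y - 8) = (y - 2)*(y + 3)^2*(y^2 - 5*y + 4) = (y - 2)*(y - 1)*(y + 3)^2*(y - 4)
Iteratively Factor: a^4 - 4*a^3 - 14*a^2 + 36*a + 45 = (a + 3)*(a^3 - 7*a^2 + 7*a + 15) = (a - 5)*(a + 3)*(a^2 - 2*a - 3) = (a - 5)*(a - 3)*(a + 3)*(a + 1)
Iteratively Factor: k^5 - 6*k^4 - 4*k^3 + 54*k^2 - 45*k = (k)*(k^4 - 6*k^3 - 4*k^2 + 54*k - 45) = k*(k - 1)*(k^3 - 5*k^2 - 9*k + 45) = k*(k - 5)*(k - 1)*(k^2 - 9) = k*(k - 5)*(k - 3)*(k - 1)*(k + 3)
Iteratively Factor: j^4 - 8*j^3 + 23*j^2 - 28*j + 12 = (j - 2)*(j^3 - 6*j^2 + 11*j - 6) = (j - 2)*(j - 1)*(j^2 - 5*j + 6) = (j - 3)*(j - 2)*(j - 1)*(j - 2)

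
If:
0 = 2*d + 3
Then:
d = -3/2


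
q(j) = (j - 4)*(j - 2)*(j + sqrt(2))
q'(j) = (j - 4)*(j - 2) + (j - 4)*(j + sqrt(2)) + (j - 2)*(j + sqrt(2))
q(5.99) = 58.79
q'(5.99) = 52.22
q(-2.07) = -16.20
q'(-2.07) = 31.35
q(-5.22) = -253.35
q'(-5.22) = 129.14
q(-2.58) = -35.13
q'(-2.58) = 43.15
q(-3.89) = -115.05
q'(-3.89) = 80.59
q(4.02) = 0.22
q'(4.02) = 11.13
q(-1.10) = 4.97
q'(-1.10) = 13.23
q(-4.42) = -162.48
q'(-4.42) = 98.66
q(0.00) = 11.31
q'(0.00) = -0.49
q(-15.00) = -4388.21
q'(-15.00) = 812.09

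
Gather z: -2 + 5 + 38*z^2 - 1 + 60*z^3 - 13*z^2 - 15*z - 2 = 60*z^3 + 25*z^2 - 15*z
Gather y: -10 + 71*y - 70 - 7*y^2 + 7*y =-7*y^2 + 78*y - 80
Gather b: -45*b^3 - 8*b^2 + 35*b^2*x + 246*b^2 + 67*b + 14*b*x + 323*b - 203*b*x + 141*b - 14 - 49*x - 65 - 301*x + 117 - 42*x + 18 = -45*b^3 + b^2*(35*x + 238) + b*(531 - 189*x) - 392*x + 56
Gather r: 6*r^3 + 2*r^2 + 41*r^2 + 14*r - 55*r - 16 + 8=6*r^3 + 43*r^2 - 41*r - 8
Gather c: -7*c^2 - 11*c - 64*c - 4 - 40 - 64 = -7*c^2 - 75*c - 108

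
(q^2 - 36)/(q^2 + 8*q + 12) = (q - 6)/(q + 2)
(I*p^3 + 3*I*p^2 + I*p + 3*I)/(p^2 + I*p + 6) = I*(p^3 + 3*p^2 + p + 3)/(p^2 + I*p + 6)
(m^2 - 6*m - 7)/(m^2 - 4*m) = (m^2 - 6*m - 7)/(m*(m - 4))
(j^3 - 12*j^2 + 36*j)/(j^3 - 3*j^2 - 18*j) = (j - 6)/(j + 3)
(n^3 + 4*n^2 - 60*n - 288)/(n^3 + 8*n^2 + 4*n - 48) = (n^2 - 2*n - 48)/(n^2 + 2*n - 8)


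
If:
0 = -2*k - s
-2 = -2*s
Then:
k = -1/2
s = 1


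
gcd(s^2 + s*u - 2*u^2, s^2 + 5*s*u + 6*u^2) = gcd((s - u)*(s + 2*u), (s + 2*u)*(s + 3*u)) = s + 2*u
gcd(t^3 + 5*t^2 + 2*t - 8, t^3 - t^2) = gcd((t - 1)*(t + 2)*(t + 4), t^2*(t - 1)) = t - 1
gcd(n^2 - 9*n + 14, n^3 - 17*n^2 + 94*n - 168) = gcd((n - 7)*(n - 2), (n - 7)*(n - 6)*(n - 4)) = n - 7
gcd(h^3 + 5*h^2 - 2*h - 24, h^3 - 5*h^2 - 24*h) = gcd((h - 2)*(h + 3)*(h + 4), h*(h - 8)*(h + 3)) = h + 3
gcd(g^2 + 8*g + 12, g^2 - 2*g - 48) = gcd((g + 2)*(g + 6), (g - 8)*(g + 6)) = g + 6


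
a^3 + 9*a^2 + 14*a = a*(a + 2)*(a + 7)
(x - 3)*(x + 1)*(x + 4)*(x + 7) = x^4 + 9*x^3 + 3*x^2 - 89*x - 84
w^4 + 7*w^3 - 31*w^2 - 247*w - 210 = (w - 6)*(w + 1)*(w + 5)*(w + 7)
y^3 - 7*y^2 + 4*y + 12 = (y - 6)*(y - 2)*(y + 1)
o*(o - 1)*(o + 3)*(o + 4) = o^4 + 6*o^3 + 5*o^2 - 12*o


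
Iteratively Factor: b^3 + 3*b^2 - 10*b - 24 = (b + 2)*(b^2 + b - 12) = (b - 3)*(b + 2)*(b + 4)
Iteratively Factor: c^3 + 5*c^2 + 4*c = (c)*(c^2 + 5*c + 4) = c*(c + 4)*(c + 1)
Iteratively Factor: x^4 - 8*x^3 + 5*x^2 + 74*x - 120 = (x - 4)*(x^3 - 4*x^2 - 11*x + 30) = (x - 4)*(x - 2)*(x^2 - 2*x - 15) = (x - 4)*(x - 2)*(x + 3)*(x - 5)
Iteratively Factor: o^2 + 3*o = (o)*(o + 3)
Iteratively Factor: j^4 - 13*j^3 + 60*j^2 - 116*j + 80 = (j - 2)*(j^3 - 11*j^2 + 38*j - 40) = (j - 2)^2*(j^2 - 9*j + 20) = (j - 5)*(j - 2)^2*(j - 4)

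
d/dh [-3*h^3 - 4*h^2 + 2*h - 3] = -9*h^2 - 8*h + 2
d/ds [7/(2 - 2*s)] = 7/(2*(s - 1)^2)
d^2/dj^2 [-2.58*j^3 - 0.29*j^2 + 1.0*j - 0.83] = -15.48*j - 0.58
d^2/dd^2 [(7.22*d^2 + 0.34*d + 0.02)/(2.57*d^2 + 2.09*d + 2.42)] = (5.6843418860808e-14*d^4 - 73.0702399999999*d^3 - 268.63182*d^2 - 12.04302*d + 81.05306)/(16.974593*d^6 + 41.412723*d^5 + 81.629625*d^4 + 87.120605*d^3 + 76.86525*d^2 + 36.719628*d + 14.172488)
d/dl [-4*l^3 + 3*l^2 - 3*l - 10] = -12*l^2 + 6*l - 3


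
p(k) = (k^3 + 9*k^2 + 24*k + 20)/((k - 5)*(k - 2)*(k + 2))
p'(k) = (3*k^2 + 18*k + 24)/((k - 5)*(k - 2)*(k + 2)) - (k^3 + 9*k^2 + 24*k + 20)/((k - 5)*(k - 2)*(k + 2)^2) - (k^3 + 9*k^2 + 24*k + 20)/((k - 5)*(k - 2)^2*(k + 2)) - (k^3 + 9*k^2 + 24*k + 20)/((k - 5)^2*(k - 2)*(k + 2)) = 14*(10 - k^2)/(k^4 - 14*k^3 + 69*k^2 - 140*k + 100)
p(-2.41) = -0.03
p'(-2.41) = 0.05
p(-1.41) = 0.10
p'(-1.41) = 0.23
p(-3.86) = -0.04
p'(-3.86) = -0.03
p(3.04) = -19.88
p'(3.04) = 2.56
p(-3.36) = -0.05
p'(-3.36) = -0.01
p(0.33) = 1.59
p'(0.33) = 2.28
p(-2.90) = -0.05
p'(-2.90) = 0.01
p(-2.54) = -0.04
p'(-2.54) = 0.04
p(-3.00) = -0.05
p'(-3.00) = 0.01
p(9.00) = 5.50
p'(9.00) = -1.27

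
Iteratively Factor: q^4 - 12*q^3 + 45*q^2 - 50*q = (q - 5)*(q^3 - 7*q^2 + 10*q) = (q - 5)*(q - 2)*(q^2 - 5*q) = q*(q - 5)*(q - 2)*(q - 5)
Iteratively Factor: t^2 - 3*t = (t - 3)*(t)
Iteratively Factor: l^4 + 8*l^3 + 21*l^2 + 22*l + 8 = (l + 1)*(l^3 + 7*l^2 + 14*l + 8) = (l + 1)^2*(l^2 + 6*l + 8) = (l + 1)^2*(l + 2)*(l + 4)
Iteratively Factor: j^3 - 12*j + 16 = (j + 4)*(j^2 - 4*j + 4) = (j - 2)*(j + 4)*(j - 2)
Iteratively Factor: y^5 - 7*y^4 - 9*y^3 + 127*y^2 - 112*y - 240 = (y + 4)*(y^4 - 11*y^3 + 35*y^2 - 13*y - 60) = (y - 4)*(y + 4)*(y^3 - 7*y^2 + 7*y + 15) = (y - 4)*(y - 3)*(y + 4)*(y^2 - 4*y - 5) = (y - 4)*(y - 3)*(y + 1)*(y + 4)*(y - 5)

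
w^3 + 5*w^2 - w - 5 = (w - 1)*(w + 1)*(w + 5)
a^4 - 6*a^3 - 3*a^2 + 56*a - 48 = (a - 4)^2*(a - 1)*(a + 3)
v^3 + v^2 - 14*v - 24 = (v - 4)*(v + 2)*(v + 3)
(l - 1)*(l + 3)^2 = l^3 + 5*l^2 + 3*l - 9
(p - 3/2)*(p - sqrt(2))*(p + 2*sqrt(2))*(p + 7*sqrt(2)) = p^4 - 3*p^3/2 + 8*sqrt(2)*p^3 - 12*sqrt(2)*p^2 + 10*p^2 - 28*sqrt(2)*p - 15*p + 42*sqrt(2)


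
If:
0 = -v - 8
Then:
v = -8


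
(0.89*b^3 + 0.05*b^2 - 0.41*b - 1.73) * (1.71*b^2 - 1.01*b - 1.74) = 1.5219*b^5 - 0.8134*b^4 - 2.3002*b^3 - 2.6312*b^2 + 2.4607*b + 3.0102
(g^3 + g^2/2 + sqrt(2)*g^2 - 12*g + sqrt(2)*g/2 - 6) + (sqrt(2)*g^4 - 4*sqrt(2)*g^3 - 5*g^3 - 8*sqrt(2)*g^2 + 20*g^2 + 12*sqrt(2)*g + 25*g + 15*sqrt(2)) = sqrt(2)*g^4 - 4*sqrt(2)*g^3 - 4*g^3 - 7*sqrt(2)*g^2 + 41*g^2/2 + 13*g + 25*sqrt(2)*g/2 - 6 + 15*sqrt(2)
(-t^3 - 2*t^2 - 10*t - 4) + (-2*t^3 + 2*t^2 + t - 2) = -3*t^3 - 9*t - 6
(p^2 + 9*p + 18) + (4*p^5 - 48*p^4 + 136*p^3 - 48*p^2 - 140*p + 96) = 4*p^5 - 48*p^4 + 136*p^3 - 47*p^2 - 131*p + 114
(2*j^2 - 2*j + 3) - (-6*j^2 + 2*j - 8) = 8*j^2 - 4*j + 11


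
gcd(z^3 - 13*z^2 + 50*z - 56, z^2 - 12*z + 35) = z - 7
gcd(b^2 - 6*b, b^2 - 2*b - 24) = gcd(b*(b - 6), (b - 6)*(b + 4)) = b - 6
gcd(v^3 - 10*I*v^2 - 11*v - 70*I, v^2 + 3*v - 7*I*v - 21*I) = v - 7*I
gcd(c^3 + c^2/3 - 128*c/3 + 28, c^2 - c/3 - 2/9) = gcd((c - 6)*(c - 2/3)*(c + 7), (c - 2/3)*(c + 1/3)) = c - 2/3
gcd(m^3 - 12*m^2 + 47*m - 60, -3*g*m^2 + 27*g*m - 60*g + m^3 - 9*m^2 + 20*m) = m^2 - 9*m + 20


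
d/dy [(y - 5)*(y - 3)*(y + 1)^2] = 4*y^3 - 18*y^2 + 22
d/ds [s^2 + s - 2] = 2*s + 1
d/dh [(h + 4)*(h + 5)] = 2*h + 9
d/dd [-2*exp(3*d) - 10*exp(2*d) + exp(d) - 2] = (-6*exp(2*d) - 20*exp(d) + 1)*exp(d)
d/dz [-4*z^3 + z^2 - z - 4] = -12*z^2 + 2*z - 1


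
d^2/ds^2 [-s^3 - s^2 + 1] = -6*s - 2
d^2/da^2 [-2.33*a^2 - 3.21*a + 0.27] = -4.66000000000000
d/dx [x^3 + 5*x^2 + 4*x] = 3*x^2 + 10*x + 4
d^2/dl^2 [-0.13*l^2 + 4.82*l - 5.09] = -0.260000000000000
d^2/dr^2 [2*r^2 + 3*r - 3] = 4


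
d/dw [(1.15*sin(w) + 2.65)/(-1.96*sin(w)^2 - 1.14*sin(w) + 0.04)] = (2.254*sin(w)^2 + 10.388*sin(w) + 3.067)*cos(w)/(3.8416*sin(w)^4 + 4.4688*sin(w)^3 + 1.1428*sin(w)^2 - 0.0912*sin(w) + 0.0016)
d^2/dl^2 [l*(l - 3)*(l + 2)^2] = 12*l^2 + 6*l - 16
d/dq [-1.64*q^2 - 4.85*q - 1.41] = -3.28*q - 4.85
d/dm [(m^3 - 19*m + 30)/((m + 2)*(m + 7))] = (m^4 + 18*m^3 + 61*m^2 - 60*m - 536)/(m^4 + 18*m^3 + 109*m^2 + 252*m + 196)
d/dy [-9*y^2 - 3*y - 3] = -18*y - 3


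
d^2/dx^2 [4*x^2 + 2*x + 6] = 8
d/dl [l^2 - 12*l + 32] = 2*l - 12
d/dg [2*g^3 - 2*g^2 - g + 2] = 6*g^2 - 4*g - 1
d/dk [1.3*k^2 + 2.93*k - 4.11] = 2.6*k + 2.93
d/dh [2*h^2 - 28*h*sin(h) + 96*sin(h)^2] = -28*h*cos(h) + 4*h - 28*sin(h) + 96*sin(2*h)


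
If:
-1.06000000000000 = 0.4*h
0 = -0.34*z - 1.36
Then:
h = -2.65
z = -4.00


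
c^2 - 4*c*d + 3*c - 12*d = (c + 3)*(c - 4*d)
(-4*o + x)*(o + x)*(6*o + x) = -24*o^3 - 22*o^2*x + 3*o*x^2 + x^3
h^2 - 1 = (h - 1)*(h + 1)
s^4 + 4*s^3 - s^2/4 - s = s*(s - 1/2)*(s + 1/2)*(s + 4)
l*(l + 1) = l^2 + l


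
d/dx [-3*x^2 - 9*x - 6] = -6*x - 9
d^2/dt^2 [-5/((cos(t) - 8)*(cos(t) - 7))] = 5*(4*sin(t)^4 - 3*sin(t)^2 + 3585*cos(t)/4 - 45*cos(3*t)/4 - 339)/((cos(t) - 8)^3*(cos(t) - 7)^3)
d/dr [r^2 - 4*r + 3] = 2*r - 4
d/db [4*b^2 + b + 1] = 8*b + 1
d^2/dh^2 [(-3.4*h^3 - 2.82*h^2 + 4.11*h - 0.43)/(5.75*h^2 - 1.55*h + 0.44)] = (-1.13686837721616e-13*h^5 + 222.37425*h^3 - 28.5808500000001*h^2 - 43.34499*h + 4.623786)/(190.109375*h^6 - 153.740625*h^5 + 85.085625*h^4 - 27.252875*h^3 + 6.5109*h^2 - 0.90024*h + 0.085184)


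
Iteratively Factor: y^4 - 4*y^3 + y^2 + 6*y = (y - 2)*(y^3 - 2*y^2 - 3*y) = y*(y - 2)*(y^2 - 2*y - 3) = y*(y - 3)*(y - 2)*(y + 1)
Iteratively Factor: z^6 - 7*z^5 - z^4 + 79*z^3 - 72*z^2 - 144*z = (z - 4)*(z^5 - 3*z^4 - 13*z^3 + 27*z^2 + 36*z) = (z - 4)^2*(z^4 + z^3 - 9*z^2 - 9*z) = z*(z - 4)^2*(z^3 + z^2 - 9*z - 9) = z*(z - 4)^2*(z + 3)*(z^2 - 2*z - 3) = z*(z - 4)^2*(z - 3)*(z + 3)*(z + 1)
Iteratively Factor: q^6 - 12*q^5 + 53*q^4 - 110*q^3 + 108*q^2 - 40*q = (q - 2)*(q^5 - 10*q^4 + 33*q^3 - 44*q^2 + 20*q) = (q - 2)^2*(q^4 - 8*q^3 + 17*q^2 - 10*q) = (q - 2)^3*(q^3 - 6*q^2 + 5*q) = (q - 5)*(q - 2)^3*(q^2 - q) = (q - 5)*(q - 2)^3*(q - 1)*(q)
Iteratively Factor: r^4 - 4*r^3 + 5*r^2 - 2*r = (r - 1)*(r^3 - 3*r^2 + 2*r) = (r - 1)^2*(r^2 - 2*r) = (r - 2)*(r - 1)^2*(r)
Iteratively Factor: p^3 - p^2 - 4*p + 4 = (p - 1)*(p^2 - 4) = (p - 1)*(p + 2)*(p - 2)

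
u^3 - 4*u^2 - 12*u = u*(u - 6)*(u + 2)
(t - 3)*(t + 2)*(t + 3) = t^3 + 2*t^2 - 9*t - 18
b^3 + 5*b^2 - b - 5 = (b - 1)*(b + 1)*(b + 5)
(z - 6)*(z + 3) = z^2 - 3*z - 18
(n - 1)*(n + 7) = n^2 + 6*n - 7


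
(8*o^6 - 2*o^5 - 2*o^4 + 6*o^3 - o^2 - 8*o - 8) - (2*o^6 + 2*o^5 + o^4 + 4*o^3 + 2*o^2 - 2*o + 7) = 6*o^6 - 4*o^5 - 3*o^4 + 2*o^3 - 3*o^2 - 6*o - 15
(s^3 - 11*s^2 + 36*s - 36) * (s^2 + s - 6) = s^5 - 10*s^4 + 19*s^3 + 66*s^2 - 252*s + 216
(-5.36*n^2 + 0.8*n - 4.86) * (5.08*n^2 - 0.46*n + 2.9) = -27.2288*n^4 + 6.5296*n^3 - 40.6008*n^2 + 4.5556*n - 14.094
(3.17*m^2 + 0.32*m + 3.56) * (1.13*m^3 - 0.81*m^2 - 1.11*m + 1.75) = 3.5821*m^5 - 2.2061*m^4 + 0.244899999999999*m^3 + 2.3087*m^2 - 3.3916*m + 6.23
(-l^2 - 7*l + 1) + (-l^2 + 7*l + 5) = 6 - 2*l^2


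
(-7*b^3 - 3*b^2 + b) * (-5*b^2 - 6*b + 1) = 35*b^5 + 57*b^4 + 6*b^3 - 9*b^2 + b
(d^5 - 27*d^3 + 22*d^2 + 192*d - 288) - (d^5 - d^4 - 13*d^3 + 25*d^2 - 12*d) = d^4 - 14*d^3 - 3*d^2 + 204*d - 288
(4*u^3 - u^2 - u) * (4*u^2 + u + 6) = 16*u^5 + 19*u^3 - 7*u^2 - 6*u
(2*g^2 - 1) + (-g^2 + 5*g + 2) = g^2 + 5*g + 1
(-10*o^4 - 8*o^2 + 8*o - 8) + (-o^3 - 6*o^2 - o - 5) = -10*o^4 - o^3 - 14*o^2 + 7*o - 13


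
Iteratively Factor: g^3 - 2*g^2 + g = (g - 1)*(g^2 - g) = (g - 1)^2*(g)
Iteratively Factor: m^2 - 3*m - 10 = (m - 5)*(m + 2)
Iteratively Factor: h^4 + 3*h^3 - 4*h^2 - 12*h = (h - 2)*(h^3 + 5*h^2 + 6*h) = h*(h - 2)*(h^2 + 5*h + 6) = h*(h - 2)*(h + 3)*(h + 2)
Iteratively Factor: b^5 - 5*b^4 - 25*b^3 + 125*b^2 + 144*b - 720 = (b - 5)*(b^4 - 25*b^2 + 144) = (b - 5)*(b + 4)*(b^3 - 4*b^2 - 9*b + 36) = (b - 5)*(b + 3)*(b + 4)*(b^2 - 7*b + 12) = (b - 5)*(b - 4)*(b + 3)*(b + 4)*(b - 3)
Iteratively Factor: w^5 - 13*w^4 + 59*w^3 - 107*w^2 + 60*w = (w)*(w^4 - 13*w^3 + 59*w^2 - 107*w + 60) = w*(w - 4)*(w^3 - 9*w^2 + 23*w - 15) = w*(w - 4)*(w - 3)*(w^2 - 6*w + 5) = w*(w - 4)*(w - 3)*(w - 1)*(w - 5)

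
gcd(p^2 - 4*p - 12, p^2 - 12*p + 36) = p - 6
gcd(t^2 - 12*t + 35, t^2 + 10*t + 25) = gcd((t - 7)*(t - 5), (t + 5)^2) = 1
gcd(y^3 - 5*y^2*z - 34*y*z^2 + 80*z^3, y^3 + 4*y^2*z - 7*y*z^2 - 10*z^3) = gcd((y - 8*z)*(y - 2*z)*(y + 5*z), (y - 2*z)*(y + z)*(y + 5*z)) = y^2 + 3*y*z - 10*z^2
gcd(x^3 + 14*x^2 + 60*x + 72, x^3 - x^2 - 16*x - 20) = x + 2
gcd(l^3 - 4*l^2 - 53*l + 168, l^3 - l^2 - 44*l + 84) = l + 7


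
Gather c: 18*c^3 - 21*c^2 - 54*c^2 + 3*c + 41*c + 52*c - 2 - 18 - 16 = 18*c^3 - 75*c^2 + 96*c - 36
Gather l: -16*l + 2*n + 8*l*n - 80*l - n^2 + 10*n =l*(8*n - 96) - n^2 + 12*n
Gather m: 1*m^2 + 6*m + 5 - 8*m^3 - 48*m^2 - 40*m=-8*m^3 - 47*m^2 - 34*m + 5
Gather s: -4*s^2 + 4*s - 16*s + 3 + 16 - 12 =-4*s^2 - 12*s + 7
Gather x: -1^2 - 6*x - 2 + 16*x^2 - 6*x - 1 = 16*x^2 - 12*x - 4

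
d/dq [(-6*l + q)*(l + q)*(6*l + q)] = -36*l^2 + 2*l*q + 3*q^2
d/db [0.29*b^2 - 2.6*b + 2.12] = 0.58*b - 2.6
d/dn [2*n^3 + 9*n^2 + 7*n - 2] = 6*n^2 + 18*n + 7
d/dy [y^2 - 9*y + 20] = 2*y - 9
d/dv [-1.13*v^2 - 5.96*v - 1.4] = -2.26*v - 5.96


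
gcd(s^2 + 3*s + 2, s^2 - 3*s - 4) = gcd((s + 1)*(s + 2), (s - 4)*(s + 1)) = s + 1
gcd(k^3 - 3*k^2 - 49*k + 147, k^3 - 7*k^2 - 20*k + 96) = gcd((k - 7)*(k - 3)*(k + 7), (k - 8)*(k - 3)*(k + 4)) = k - 3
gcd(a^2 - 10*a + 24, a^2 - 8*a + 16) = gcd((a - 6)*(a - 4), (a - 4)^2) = a - 4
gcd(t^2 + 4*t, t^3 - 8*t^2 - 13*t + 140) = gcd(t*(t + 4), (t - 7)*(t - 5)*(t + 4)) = t + 4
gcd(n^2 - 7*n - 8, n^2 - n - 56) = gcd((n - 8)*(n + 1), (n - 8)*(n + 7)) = n - 8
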